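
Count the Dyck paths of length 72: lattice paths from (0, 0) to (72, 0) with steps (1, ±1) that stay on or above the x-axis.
C_36 = 11959798385860453492

These Dyck paths are counted by the Catalan number C_n = (1/(n + 1)) · C(2n, n). For n = 36: C_36 = (1/37) · C(72, 36) = 442512540276836779204/37 = 11959798385860453492.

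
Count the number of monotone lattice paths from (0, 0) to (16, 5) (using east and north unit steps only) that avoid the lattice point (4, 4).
Number of paths = 19439

Total paths from (0, 0) to (16, 5): C(21, 16) = 20349. Paths through (4, 4): (paths (0, 0) → (4, 4)) × (paths (4, 4) → (16, 5)) = C(8, 4) · C(13, 12) = 70 · 13 = 910. Avoidance count = 20349 − 910 = 19439.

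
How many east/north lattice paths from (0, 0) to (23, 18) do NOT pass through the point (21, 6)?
Number of paths = 202085703690

Total paths from (0, 0) to (23, 18): C(41, 23) = 202112640600. Paths through (21, 6): (paths (0, 0) → (21, 6)) × (paths (21, 6) → (23, 18)) = C(27, 21) · C(14, 2) = 296010 · 91 = 26936910. Avoidance count = 202112640600 − 26936910 = 202085703690.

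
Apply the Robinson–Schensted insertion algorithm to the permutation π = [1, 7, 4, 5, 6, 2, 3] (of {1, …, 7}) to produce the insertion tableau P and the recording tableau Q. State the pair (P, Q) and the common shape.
P = [1, 2, 3, 6] / [4, 5] / [7];  Q = [1, 2, 4, 5] / [3, 7] / [6];  common shape = (4, 2, 1)

Row-insert the values π_1, π_2, … into P one at a time, bumping the leftmost entry strictly greater than the inserted value down to the next row. The recording tableau Q records, in position (i, j), the step at which that cell was added to P.
  Insert 1 (step 1): P = [1];  Q = [1]
  Insert 7 (step 2): P = [1, 7];  Q = [1, 2]
  Insert 4 (step 3): P = [1, 4] / [7];  Q = [1, 2] / [3]
  Insert 5 (step 4): P = [1, 4, 5] / [7];  Q = [1, 2, 4] / [3]
  Insert 6 (step 5): P = [1, 4, 5, 6] / [7];  Q = [1, 2, 4, 5] / [3]
  Insert 2 (step 6): P = [1, 2, 5, 6] / [4] / [7];  Q = [1, 2, 4, 5] / [3] / [6]
  Insert 3 (step 7): P = [1, 2, 3, 6] / [4, 5] / [7];  Q = [1, 2, 4, 5] / [3, 7] / [6]
Final shape: (4, 2, 1).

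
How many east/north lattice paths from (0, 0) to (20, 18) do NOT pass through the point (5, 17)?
Number of paths = 33577579266

Total paths from (0, 0) to (20, 18): C(38, 20) = 33578000610. Paths through (5, 17): (paths (0, 0) → (5, 17)) × (paths (5, 17) → (20, 18)) = C(22, 5) · C(16, 15) = 26334 · 16 = 421344. Avoidance count = 33578000610 − 421344 = 33577579266.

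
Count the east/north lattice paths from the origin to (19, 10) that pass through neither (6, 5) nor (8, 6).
Number of paths = 13864389

Inclusion–exclusion. Total paths: C(29, 19) = 20030010. Through P₁: C(11, 6)·C(18, 13) = 3958416. Through P₂: C(14, 8)·C(15, 11) = 4099095. Since P₁ is strictly southwest of P₂, a monotone path through both must visit P₁ then P₂; paths through both = C(11, 6)·C(3, 2)·C(15, 11) = 1891890. Avoid both = 20030010 − 3958416 − 4099095 + 1891890 = 13864389.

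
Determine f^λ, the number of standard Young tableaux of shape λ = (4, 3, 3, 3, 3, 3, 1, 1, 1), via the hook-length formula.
# SYT of shape (4, 3, 3, 3, 3, 3, 1, 1, 1) = 106696590

Hook-length formula: f^λ = n! / Π hook(c), product over all cells c of the Young diagram. For λ = (4, 3, 3, 3, 3, 3, 1, 1, 1), n = 22 boxes. Hook lengths by row (left-to-right, top-to-bottom): [12, 8, 7, 1]; [10, 6, 5]; [9, 5, 4]; [8, 4, 3]; [7, 3, 2]; [6, 2, 1]; [3]; [2]; [1]. Product of hooks = 10534551552000. So f^λ = 22! / 10534551552000 = 1124000727777607680000 / 10534551552000 = 106696590.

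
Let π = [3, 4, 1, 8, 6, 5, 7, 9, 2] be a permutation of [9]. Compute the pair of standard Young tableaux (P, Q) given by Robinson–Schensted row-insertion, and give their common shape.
P = [1, 2, 5, 7, 9] / [3, 4] / [6] / [8];  Q = [1, 2, 4, 7, 8] / [3, 5] / [6] / [9];  common shape = (5, 2, 1, 1)

Row-insert the values π_1, π_2, … into P one at a time, bumping the leftmost entry strictly greater than the inserted value down to the next row. The recording tableau Q records, in position (i, j), the step at which that cell was added to P.
  Insert 3 (step 1): P = [3];  Q = [1]
  Insert 4 (step 2): P = [3, 4];  Q = [1, 2]
  Insert 1 (step 3): P = [1, 4] / [3];  Q = [1, 2] / [3]
  Insert 8 (step 4): P = [1, 4, 8] / [3];  Q = [1, 2, 4] / [3]
  Insert 6 (step 5): P = [1, 4, 6] / [3, 8];  Q = [1, 2, 4] / [3, 5]
  Insert 5 (step 6): P = [1, 4, 5] / [3, 6] / [8];  Q = [1, 2, 4] / [3, 5] / [6]
  Insert 7 (step 7): P = [1, 4, 5, 7] / [3, 6] / [8];  Q = [1, 2, 4, 7] / [3, 5] / [6]
  Insert 9 (step 8): P = [1, 4, 5, 7, 9] / [3, 6] / [8];  Q = [1, 2, 4, 7, 8] / [3, 5] / [6]
  Insert 2 (step 9): P = [1, 2, 5, 7, 9] / [3, 4] / [6] / [8];  Q = [1, 2, 4, 7, 8] / [3, 5] / [6] / [9]
Final shape: (5, 2, 1, 1).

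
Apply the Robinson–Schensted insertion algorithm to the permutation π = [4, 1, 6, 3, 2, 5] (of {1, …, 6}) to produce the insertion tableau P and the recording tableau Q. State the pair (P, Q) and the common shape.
P = [1, 2, 5] / [3, 6] / [4];  Q = [1, 3, 6] / [2, 4] / [5];  common shape = (3, 2, 1)

Row-insert the values π_1, π_2, … into P one at a time, bumping the leftmost entry strictly greater than the inserted value down to the next row. The recording tableau Q records, in position (i, j), the step at which that cell was added to P.
  Insert 4 (step 1): P = [4];  Q = [1]
  Insert 1 (step 2): P = [1] / [4];  Q = [1] / [2]
  Insert 6 (step 3): P = [1, 6] / [4];  Q = [1, 3] / [2]
  Insert 3 (step 4): P = [1, 3] / [4, 6];  Q = [1, 3] / [2, 4]
  Insert 2 (step 5): P = [1, 2] / [3, 6] / [4];  Q = [1, 3] / [2, 4] / [5]
  Insert 5 (step 6): P = [1, 2, 5] / [3, 6] / [4];  Q = [1, 3, 6] / [2, 4] / [5]
Final shape: (3, 2, 1).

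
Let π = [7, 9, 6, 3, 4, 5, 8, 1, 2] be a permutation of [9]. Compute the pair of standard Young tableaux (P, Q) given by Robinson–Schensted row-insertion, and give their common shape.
P = [1, 2, 5, 8] / [3, 4] / [6, 9] / [7];  Q = [1, 2, 6, 7] / [3, 5] / [4, 9] / [8];  common shape = (4, 2, 2, 1)

Row-insert the values π_1, π_2, … into P one at a time, bumping the leftmost entry strictly greater than the inserted value down to the next row. The recording tableau Q records, in position (i, j), the step at which that cell was added to P.
  Insert 7 (step 1): P = [7];  Q = [1]
  Insert 9 (step 2): P = [7, 9];  Q = [1, 2]
  Insert 6 (step 3): P = [6, 9] / [7];  Q = [1, 2] / [3]
  Insert 3 (step 4): P = [3, 9] / [6] / [7];  Q = [1, 2] / [3] / [4]
  Insert 4 (step 5): P = [3, 4] / [6, 9] / [7];  Q = [1, 2] / [3, 5] / [4]
  Insert 5 (step 6): P = [3, 4, 5] / [6, 9] / [7];  Q = [1, 2, 6] / [3, 5] / [4]
  Insert 8 (step 7): P = [3, 4, 5, 8] / [6, 9] / [7];  Q = [1, 2, 6, 7] / [3, 5] / [4]
  Insert 1 (step 8): P = [1, 4, 5, 8] / [3, 9] / [6] / [7];  Q = [1, 2, 6, 7] / [3, 5] / [4] / [8]
  Insert 2 (step 9): P = [1, 2, 5, 8] / [3, 4] / [6, 9] / [7];  Q = [1, 2, 6, 7] / [3, 5] / [4, 9] / [8]
Final shape: (4, 2, 2, 1).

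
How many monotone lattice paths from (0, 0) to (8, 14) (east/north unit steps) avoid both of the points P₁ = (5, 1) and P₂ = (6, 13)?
Number of paths = 235248

Inclusion–exclusion. Total paths: C(22, 8) = 319770. Through P₁: C(6, 5)·C(16, 3) = 3360. Through P₂: C(19, 6)·C(3, 2) = 81396. Since P₁ is strictly southwest of P₂, a monotone path through both must visit P₁ then P₂; paths through both = C(6, 5)·C(13, 1)·C(3, 2) = 234. Avoid both = 319770 − 3360 − 81396 + 234 = 235248.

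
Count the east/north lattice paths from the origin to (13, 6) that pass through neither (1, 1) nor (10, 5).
Number of paths = 8464

Inclusion–exclusion. Total paths: C(19, 13) = 27132. Through P₁: C(2, 1)·C(17, 12) = 12376. Through P₂: C(15, 10)·C(4, 3) = 12012. Since P₁ is strictly southwest of P₂, a monotone path through both must visit P₁ then P₂; paths through both = C(2, 1)·C(13, 9)·C(4, 3) = 5720. Avoid both = 27132 − 12376 − 12012 + 5720 = 8464.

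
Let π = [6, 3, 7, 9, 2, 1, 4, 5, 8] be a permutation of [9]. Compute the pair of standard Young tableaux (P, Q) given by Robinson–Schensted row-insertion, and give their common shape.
P = [1, 4, 5, 8] / [2, 7, 9] / [3] / [6];  Q = [1, 3, 4, 9] / [2, 7, 8] / [5] / [6];  common shape = (4, 3, 1, 1)

Row-insert the values π_1, π_2, … into P one at a time, bumping the leftmost entry strictly greater than the inserted value down to the next row. The recording tableau Q records, in position (i, j), the step at which that cell was added to P.
  Insert 6 (step 1): P = [6];  Q = [1]
  Insert 3 (step 2): P = [3] / [6];  Q = [1] / [2]
  Insert 7 (step 3): P = [3, 7] / [6];  Q = [1, 3] / [2]
  Insert 9 (step 4): P = [3, 7, 9] / [6];  Q = [1, 3, 4] / [2]
  Insert 2 (step 5): P = [2, 7, 9] / [3] / [6];  Q = [1, 3, 4] / [2] / [5]
  Insert 1 (step 6): P = [1, 7, 9] / [2] / [3] / [6];  Q = [1, 3, 4] / [2] / [5] / [6]
  Insert 4 (step 7): P = [1, 4, 9] / [2, 7] / [3] / [6];  Q = [1, 3, 4] / [2, 7] / [5] / [6]
  Insert 5 (step 8): P = [1, 4, 5] / [2, 7, 9] / [3] / [6];  Q = [1, 3, 4] / [2, 7, 8] / [5] / [6]
  Insert 8 (step 9): P = [1, 4, 5, 8] / [2, 7, 9] / [3] / [6];  Q = [1, 3, 4, 9] / [2, 7, 8] / [5] / [6]
Final shape: (4, 3, 1, 1).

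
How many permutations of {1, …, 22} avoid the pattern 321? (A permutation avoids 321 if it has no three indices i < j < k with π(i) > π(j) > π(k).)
C_22 = 91482563640

These 321-avoiding permutations are counted by the Catalan number C_n = (1/(n + 1)) · C(2n, n). For n = 22: C_22 = (1/23) · C(44, 22) = 2104098963720/23 = 91482563640.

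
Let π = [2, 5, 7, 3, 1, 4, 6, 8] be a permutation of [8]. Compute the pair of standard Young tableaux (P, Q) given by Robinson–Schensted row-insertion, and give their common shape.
P = [1, 3, 4, 6, 8] / [2, 7] / [5];  Q = [1, 2, 3, 7, 8] / [4, 6] / [5];  common shape = (5, 2, 1)

Row-insert the values π_1, π_2, … into P one at a time, bumping the leftmost entry strictly greater than the inserted value down to the next row. The recording tableau Q records, in position (i, j), the step at which that cell was added to P.
  Insert 2 (step 1): P = [2];  Q = [1]
  Insert 5 (step 2): P = [2, 5];  Q = [1, 2]
  Insert 7 (step 3): P = [2, 5, 7];  Q = [1, 2, 3]
  Insert 3 (step 4): P = [2, 3, 7] / [5];  Q = [1, 2, 3] / [4]
  Insert 1 (step 5): P = [1, 3, 7] / [2] / [5];  Q = [1, 2, 3] / [4] / [5]
  Insert 4 (step 6): P = [1, 3, 4] / [2, 7] / [5];  Q = [1, 2, 3] / [4, 6] / [5]
  Insert 6 (step 7): P = [1, 3, 4, 6] / [2, 7] / [5];  Q = [1, 2, 3, 7] / [4, 6] / [5]
  Insert 8 (step 8): P = [1, 3, 4, 6, 8] / [2, 7] / [5];  Q = [1, 2, 3, 7, 8] / [4, 6] / [5]
Final shape: (5, 2, 1).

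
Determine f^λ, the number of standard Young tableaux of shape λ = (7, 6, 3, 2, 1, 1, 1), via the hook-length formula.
# SYT of shape (7, 6, 3, 2, 1, 1, 1) = 714424320

Hook-length formula: f^λ = n! / Π hook(c), product over all cells c of the Young diagram. For λ = (7, 6, 3, 2, 1, 1, 1), n = 21 boxes. Hook lengths by row (left-to-right, top-to-bottom): [13, 9, 7, 5, 4, 3, 1]; [11, 7, 5, 3, 2, 1]; [7, 3, 1]; [5, 1]; [3]; [2]; [1]. Product of hooks = 71513442000. So f^λ = 21! / 71513442000 = 51090942171709440000 / 71513442000 = 714424320.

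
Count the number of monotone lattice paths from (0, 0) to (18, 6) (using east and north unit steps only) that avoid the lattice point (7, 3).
Number of paths = 90916

Total paths from (0, 0) to (18, 6): C(24, 18) = 134596. Paths through (7, 3): (paths (0, 0) → (7, 3)) × (paths (7, 3) → (18, 6)) = C(10, 7) · C(14, 11) = 120 · 364 = 43680. Avoidance count = 134596 − 43680 = 90916.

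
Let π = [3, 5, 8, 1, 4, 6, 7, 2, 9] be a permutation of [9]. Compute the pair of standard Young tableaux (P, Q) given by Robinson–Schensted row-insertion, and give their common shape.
P = [1, 2, 6, 7, 9] / [3, 4, 8] / [5];  Q = [1, 2, 3, 7, 9] / [4, 5, 6] / [8];  common shape = (5, 3, 1)

Row-insert the values π_1, π_2, … into P one at a time, bumping the leftmost entry strictly greater than the inserted value down to the next row. The recording tableau Q records, in position (i, j), the step at which that cell was added to P.
  Insert 3 (step 1): P = [3];  Q = [1]
  Insert 5 (step 2): P = [3, 5];  Q = [1, 2]
  Insert 8 (step 3): P = [3, 5, 8];  Q = [1, 2, 3]
  Insert 1 (step 4): P = [1, 5, 8] / [3];  Q = [1, 2, 3] / [4]
  Insert 4 (step 5): P = [1, 4, 8] / [3, 5];  Q = [1, 2, 3] / [4, 5]
  Insert 6 (step 6): P = [1, 4, 6] / [3, 5, 8];  Q = [1, 2, 3] / [4, 5, 6]
  Insert 7 (step 7): P = [1, 4, 6, 7] / [3, 5, 8];  Q = [1, 2, 3, 7] / [4, 5, 6]
  Insert 2 (step 8): P = [1, 2, 6, 7] / [3, 4, 8] / [5];  Q = [1, 2, 3, 7] / [4, 5, 6] / [8]
  Insert 9 (step 9): P = [1, 2, 6, 7, 9] / [3, 4, 8] / [5];  Q = [1, 2, 3, 7, 9] / [4, 5, 6] / [8]
Final shape: (5, 3, 1).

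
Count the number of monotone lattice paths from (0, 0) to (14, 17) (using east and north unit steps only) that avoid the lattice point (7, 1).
Number of paths = 263221269

Total paths from (0, 0) to (14, 17): C(31, 14) = 265182525. Paths through (7, 1): (paths (0, 0) → (7, 1)) × (paths (7, 1) → (14, 17)) = C(8, 7) · C(23, 7) = 8 · 245157 = 1961256. Avoidance count = 265182525 − 1961256 = 263221269.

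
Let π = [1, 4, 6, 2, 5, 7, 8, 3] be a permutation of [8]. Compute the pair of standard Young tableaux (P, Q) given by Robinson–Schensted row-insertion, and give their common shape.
P = [1, 2, 3, 7, 8] / [4, 5] / [6];  Q = [1, 2, 3, 6, 7] / [4, 5] / [8];  common shape = (5, 2, 1)

Row-insert the values π_1, π_2, … into P one at a time, bumping the leftmost entry strictly greater than the inserted value down to the next row. The recording tableau Q records, in position (i, j), the step at which that cell was added to P.
  Insert 1 (step 1): P = [1];  Q = [1]
  Insert 4 (step 2): P = [1, 4];  Q = [1, 2]
  Insert 6 (step 3): P = [1, 4, 6];  Q = [1, 2, 3]
  Insert 2 (step 4): P = [1, 2, 6] / [4];  Q = [1, 2, 3] / [4]
  Insert 5 (step 5): P = [1, 2, 5] / [4, 6];  Q = [1, 2, 3] / [4, 5]
  Insert 7 (step 6): P = [1, 2, 5, 7] / [4, 6];  Q = [1, 2, 3, 6] / [4, 5]
  Insert 8 (step 7): P = [1, 2, 5, 7, 8] / [4, 6];  Q = [1, 2, 3, 6, 7] / [4, 5]
  Insert 3 (step 8): P = [1, 2, 3, 7, 8] / [4, 5] / [6];  Q = [1, 2, 3, 6, 7] / [4, 5] / [8]
Final shape: (5, 2, 1).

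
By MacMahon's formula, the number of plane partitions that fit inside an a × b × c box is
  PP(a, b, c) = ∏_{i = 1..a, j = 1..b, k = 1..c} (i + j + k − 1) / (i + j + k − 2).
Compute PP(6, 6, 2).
PP(6, 6, 2) = 226512

Evaluate the triple product over i = 1..6, j = 1..6, k = 1..2. The factors are (2/1) · (3/2) · (3/2) · (4/3) · (4/3) · (5/4) · (5/4) · (6/5) · … (72 factors total). The numerators and denominators telescope so the product is an integer; carrying out the multiplication exactly gives PP(6, 6, 2) = 226512.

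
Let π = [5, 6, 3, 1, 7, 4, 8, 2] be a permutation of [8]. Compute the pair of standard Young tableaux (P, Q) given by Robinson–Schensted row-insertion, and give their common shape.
P = [1, 2, 7, 8] / [3, 4] / [5, 6];  Q = [1, 2, 5, 7] / [3, 6] / [4, 8];  common shape = (4, 2, 2)

Row-insert the values π_1, π_2, … into P one at a time, bumping the leftmost entry strictly greater than the inserted value down to the next row. The recording tableau Q records, in position (i, j), the step at which that cell was added to P.
  Insert 5 (step 1): P = [5];  Q = [1]
  Insert 6 (step 2): P = [5, 6];  Q = [1, 2]
  Insert 3 (step 3): P = [3, 6] / [5];  Q = [1, 2] / [3]
  Insert 1 (step 4): P = [1, 6] / [3] / [5];  Q = [1, 2] / [3] / [4]
  Insert 7 (step 5): P = [1, 6, 7] / [3] / [5];  Q = [1, 2, 5] / [3] / [4]
  Insert 4 (step 6): P = [1, 4, 7] / [3, 6] / [5];  Q = [1, 2, 5] / [3, 6] / [4]
  Insert 8 (step 7): P = [1, 4, 7, 8] / [3, 6] / [5];  Q = [1, 2, 5, 7] / [3, 6] / [4]
  Insert 2 (step 8): P = [1, 2, 7, 8] / [3, 4] / [5, 6];  Q = [1, 2, 5, 7] / [3, 6] / [4, 8]
Final shape: (4, 2, 2).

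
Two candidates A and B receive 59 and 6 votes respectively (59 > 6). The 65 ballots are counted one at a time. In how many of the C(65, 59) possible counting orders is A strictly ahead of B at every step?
Strict-lead orderings = 67349856

Total orderings of the 65 votes with 59 for A: C(65, 59) = 82598880. By the Bertrand ballot formula (Cycle Lemma / reflection principle), the number of orderings in which A is strictly ahead of B throughout is (p − q)/(p + q) · C(p + q, p) = (59 − 6)/(59 + 6) · 82598880 = 67349856.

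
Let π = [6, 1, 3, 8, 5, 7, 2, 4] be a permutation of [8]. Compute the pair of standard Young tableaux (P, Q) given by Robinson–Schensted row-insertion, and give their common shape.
P = [1, 2, 4, 7] / [3, 5] / [6, 8];  Q = [1, 3, 4, 6] / [2, 5] / [7, 8];  common shape = (4, 2, 2)

Row-insert the values π_1, π_2, … into P one at a time, bumping the leftmost entry strictly greater than the inserted value down to the next row. The recording tableau Q records, in position (i, j), the step at which that cell was added to P.
  Insert 6 (step 1): P = [6];  Q = [1]
  Insert 1 (step 2): P = [1] / [6];  Q = [1] / [2]
  Insert 3 (step 3): P = [1, 3] / [6];  Q = [1, 3] / [2]
  Insert 8 (step 4): P = [1, 3, 8] / [6];  Q = [1, 3, 4] / [2]
  Insert 5 (step 5): P = [1, 3, 5] / [6, 8];  Q = [1, 3, 4] / [2, 5]
  Insert 7 (step 6): P = [1, 3, 5, 7] / [6, 8];  Q = [1, 3, 4, 6] / [2, 5]
  Insert 2 (step 7): P = [1, 2, 5, 7] / [3, 8] / [6];  Q = [1, 3, 4, 6] / [2, 5] / [7]
  Insert 4 (step 8): P = [1, 2, 4, 7] / [3, 5] / [6, 8];  Q = [1, 3, 4, 6] / [2, 5] / [7, 8]
Final shape: (4, 2, 2).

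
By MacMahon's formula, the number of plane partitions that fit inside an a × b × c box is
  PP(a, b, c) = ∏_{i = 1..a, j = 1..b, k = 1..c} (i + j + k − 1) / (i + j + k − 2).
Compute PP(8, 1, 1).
PP(8, 1, 1) = 9

Evaluate the triple product over i = 1..8, j = 1..1, k = 1..1. The factors are (2/1) · (3/2) · (4/3) · (5/4) · (6/5) · (7/6) · (8/7) · (9/8). The numerators and denominators telescope so the product is an integer; carrying out the multiplication exactly gives PP(8, 1, 1) = 9.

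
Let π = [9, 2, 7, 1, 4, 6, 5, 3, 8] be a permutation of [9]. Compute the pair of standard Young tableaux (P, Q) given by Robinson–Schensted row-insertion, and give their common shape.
P = [1, 3, 5, 8] / [2, 4] / [6] / [7] / [9];  Q = [1, 3, 6, 9] / [2, 5] / [4] / [7] / [8];  common shape = (4, 2, 1, 1, 1)

Row-insert the values π_1, π_2, … into P one at a time, bumping the leftmost entry strictly greater than the inserted value down to the next row. The recording tableau Q records, in position (i, j), the step at which that cell was added to P.
  Insert 9 (step 1): P = [9];  Q = [1]
  Insert 2 (step 2): P = [2] / [9];  Q = [1] / [2]
  Insert 7 (step 3): P = [2, 7] / [9];  Q = [1, 3] / [2]
  Insert 1 (step 4): P = [1, 7] / [2] / [9];  Q = [1, 3] / [2] / [4]
  Insert 4 (step 5): P = [1, 4] / [2, 7] / [9];  Q = [1, 3] / [2, 5] / [4]
  Insert 6 (step 6): P = [1, 4, 6] / [2, 7] / [9];  Q = [1, 3, 6] / [2, 5] / [4]
  Insert 5 (step 7): P = [1, 4, 5] / [2, 6] / [7] / [9];  Q = [1, 3, 6] / [2, 5] / [4] / [7]
  Insert 3 (step 8): P = [1, 3, 5] / [2, 4] / [6] / [7] / [9];  Q = [1, 3, 6] / [2, 5] / [4] / [7] / [8]
  Insert 8 (step 9): P = [1, 3, 5, 8] / [2, 4] / [6] / [7] / [9];  Q = [1, 3, 6, 9] / [2, 5] / [4] / [7] / [8]
Final shape: (4, 2, 1, 1, 1).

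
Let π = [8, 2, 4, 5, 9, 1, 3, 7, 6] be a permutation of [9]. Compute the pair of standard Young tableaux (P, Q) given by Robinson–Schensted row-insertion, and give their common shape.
P = [1, 3, 5, 6] / [2, 4, 7] / [8, 9];  Q = [1, 3, 4, 5] / [2, 7, 8] / [6, 9];  common shape = (4, 3, 2)

Row-insert the values π_1, π_2, … into P one at a time, bumping the leftmost entry strictly greater than the inserted value down to the next row. The recording tableau Q records, in position (i, j), the step at which that cell was added to P.
  Insert 8 (step 1): P = [8];  Q = [1]
  Insert 2 (step 2): P = [2] / [8];  Q = [1] / [2]
  Insert 4 (step 3): P = [2, 4] / [8];  Q = [1, 3] / [2]
  Insert 5 (step 4): P = [2, 4, 5] / [8];  Q = [1, 3, 4] / [2]
  Insert 9 (step 5): P = [2, 4, 5, 9] / [8];  Q = [1, 3, 4, 5] / [2]
  Insert 1 (step 6): P = [1, 4, 5, 9] / [2] / [8];  Q = [1, 3, 4, 5] / [2] / [6]
  Insert 3 (step 7): P = [1, 3, 5, 9] / [2, 4] / [8];  Q = [1, 3, 4, 5] / [2, 7] / [6]
  Insert 7 (step 8): P = [1, 3, 5, 7] / [2, 4, 9] / [8];  Q = [1, 3, 4, 5] / [2, 7, 8] / [6]
  Insert 6 (step 9): P = [1, 3, 5, 6] / [2, 4, 7] / [8, 9];  Q = [1, 3, 4, 5] / [2, 7, 8] / [6, 9]
Final shape: (4, 3, 2).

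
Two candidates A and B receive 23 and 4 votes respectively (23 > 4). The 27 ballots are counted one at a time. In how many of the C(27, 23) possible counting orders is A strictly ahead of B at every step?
Strict-lead orderings = 12350

Total orderings of the 27 votes with 23 for A: C(27, 23) = 17550. By the Bertrand ballot formula (Cycle Lemma / reflection principle), the number of orderings in which A is strictly ahead of B throughout is (p − q)/(p + q) · C(p + q, p) = (23 − 4)/(23 + 4) · 17550 = 12350.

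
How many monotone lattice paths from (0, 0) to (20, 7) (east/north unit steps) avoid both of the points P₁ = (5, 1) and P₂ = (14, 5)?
Number of paths = 356982

Inclusion–exclusion. Total paths: C(27, 20) = 888030. Through P₁: C(6, 5)·C(21, 15) = 325584. Through P₂: C(19, 14)·C(8, 6) = 325584. Since P₁ is strictly southwest of P₂, a monotone path through both must visit P₁ then P₂; paths through both = C(6, 5)·C(13, 9)·C(8, 6) = 120120. Avoid both = 888030 − 325584 − 325584 + 120120 = 356982.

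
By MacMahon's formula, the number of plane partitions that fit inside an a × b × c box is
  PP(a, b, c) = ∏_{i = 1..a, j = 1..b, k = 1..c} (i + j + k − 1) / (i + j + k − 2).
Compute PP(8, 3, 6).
PP(8, 3, 6) = 614083470

Evaluate the triple product over i = 1..8, j = 1..3, k = 1..6. The factors are (2/1) · (3/2) · (4/3) · (5/4) · (6/5) · (7/6) · (3/2) · (4/3) · … (144 factors total). The numerators and denominators telescope so the product is an integer; carrying out the multiplication exactly gives PP(8, 3, 6) = 614083470.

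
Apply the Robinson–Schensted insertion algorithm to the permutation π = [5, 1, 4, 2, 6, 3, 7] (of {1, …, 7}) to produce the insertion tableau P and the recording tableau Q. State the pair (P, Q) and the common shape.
P = [1, 2, 3, 7] / [4, 6] / [5];  Q = [1, 3, 5, 7] / [2, 6] / [4];  common shape = (4, 2, 1)

Row-insert the values π_1, π_2, … into P one at a time, bumping the leftmost entry strictly greater than the inserted value down to the next row. The recording tableau Q records, in position (i, j), the step at which that cell was added to P.
  Insert 5 (step 1): P = [5];  Q = [1]
  Insert 1 (step 2): P = [1] / [5];  Q = [1] / [2]
  Insert 4 (step 3): P = [1, 4] / [5];  Q = [1, 3] / [2]
  Insert 2 (step 4): P = [1, 2] / [4] / [5];  Q = [1, 3] / [2] / [4]
  Insert 6 (step 5): P = [1, 2, 6] / [4] / [5];  Q = [1, 3, 5] / [2] / [4]
  Insert 3 (step 6): P = [1, 2, 3] / [4, 6] / [5];  Q = [1, 3, 5] / [2, 6] / [4]
  Insert 7 (step 7): P = [1, 2, 3, 7] / [4, 6] / [5];  Q = [1, 3, 5, 7] / [2, 6] / [4]
Final shape: (4, 2, 1).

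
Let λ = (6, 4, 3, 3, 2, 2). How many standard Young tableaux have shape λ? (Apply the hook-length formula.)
# SYT of shape (6, 4, 3, 3, 2, 2) = 122442840

Hook-length formula: f^λ = n! / Π hook(c), product over all cells c of the Young diagram. For λ = (6, 4, 3, 3, 2, 2), n = 20 boxes. Hook lengths by row (left-to-right, top-to-bottom): [11, 10, 7, 4, 2, 1]; [8, 7, 4, 1]; [6, 5, 2]; [5, 4, 1]; [3, 2]; [2, 1]. Product of hooks = 19869696000. So f^λ = 20! / 19869696000 = 2432902008176640000 / 19869696000 = 122442840.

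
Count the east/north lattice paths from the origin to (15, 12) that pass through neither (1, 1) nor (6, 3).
Number of paths = 6427020

Inclusion–exclusion. Total paths: C(27, 15) = 17383860. Through P₁: C(2, 1)·C(25, 14) = 8914800. Through P₂: C(9, 6)·C(18, 9) = 4084080. Since P₁ is strictly southwest of P₂, a monotone path through both must visit P₁ then P₂; paths through both = C(2, 1)·C(7, 5)·C(18, 9) = 2042040. Avoid both = 17383860 − 8914800 − 4084080 + 2042040 = 6427020.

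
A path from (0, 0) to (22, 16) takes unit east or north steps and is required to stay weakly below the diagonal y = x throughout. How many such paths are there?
Number of paths = 6768687870

By the reflection principle (André's argument), the number of monotone paths to (22, 16) with n ≤ m that never go above y = x is C(38, 22) − C(38, 23) = 22239974430 − 15471286560 = 6768687870.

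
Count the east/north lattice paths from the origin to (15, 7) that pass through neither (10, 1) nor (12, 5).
Number of paths = 105232

Inclusion–exclusion. Total paths: C(22, 15) = 170544. Through P₁: C(11, 10)·C(11, 5) = 5082. Through P₂: C(17, 12)·C(5, 3) = 61880. Since P₁ is strictly southwest of P₂, a monotone path through both must visit P₁ then P₂; paths through both = C(11, 10)·C(6, 2)·C(5, 3) = 1650. Avoid both = 170544 − 5082 − 61880 + 1650 = 105232.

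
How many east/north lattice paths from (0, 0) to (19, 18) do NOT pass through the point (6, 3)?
Number of paths = 14527490460

Total paths from (0, 0) to (19, 18): C(37, 19) = 17672631900. Paths through (6, 3): (paths (0, 0) → (6, 3)) × (paths (6, 3) → (19, 18)) = C(9, 6) · C(28, 13) = 84 · 37442160 = 3145141440. Avoidance count = 17672631900 − 3145141440 = 14527490460.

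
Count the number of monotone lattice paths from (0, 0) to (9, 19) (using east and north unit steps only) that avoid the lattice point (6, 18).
Number of paths = 6368516

Total paths from (0, 0) to (9, 19): C(28, 9) = 6906900. Paths through (6, 18): (paths (0, 0) → (6, 18)) × (paths (6, 18) → (9, 19)) = C(24, 6) · C(4, 3) = 134596 · 4 = 538384. Avoidance count = 6906900 − 538384 = 6368516.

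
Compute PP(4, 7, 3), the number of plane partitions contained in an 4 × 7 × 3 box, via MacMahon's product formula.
PP(4, 7, 3) = 1557270

Evaluate the triple product over i = 1..4, j = 1..7, k = 1..3. The factors are (2/1) · (3/2) · (4/3) · (3/2) · (4/3) · (5/4) · (4/3) · (5/4) · … (84 factors total). The numerators and denominators telescope so the product is an integer; carrying out the multiplication exactly gives PP(4, 7, 3) = 1557270.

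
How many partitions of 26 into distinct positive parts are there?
q(26) = 165

A partition into distinct parts is a strictly decreasing sequence summing to n. The recurrence d(n, m) = d(n, m−1) + d(n−m, m−1) (use part m at most once) with q(n) = d(n, n) gives q(26) = 165. (Euler's theorem: # distinct-part partitions = # odd-part partitions.)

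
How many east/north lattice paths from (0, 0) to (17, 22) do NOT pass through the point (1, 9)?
Number of paths = 50342478660

Total paths from (0, 0) to (17, 22): C(39, 17) = 51021117810. Paths through (1, 9): (paths (0, 0) → (1, 9)) × (paths (1, 9) → (17, 22)) = C(10, 1) · C(29, 16) = 10 · 67863915 = 678639150. Avoidance count = 51021117810 − 678639150 = 50342478660.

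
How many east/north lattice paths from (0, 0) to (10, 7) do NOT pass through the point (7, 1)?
Number of paths = 18776

Total paths from (0, 0) to (10, 7): C(17, 10) = 19448. Paths through (7, 1): (paths (0, 0) → (7, 1)) × (paths (7, 1) → (10, 7)) = C(8, 7) · C(9, 3) = 8 · 84 = 672. Avoidance count = 19448 − 672 = 18776.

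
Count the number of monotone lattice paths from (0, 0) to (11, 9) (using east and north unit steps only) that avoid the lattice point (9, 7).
Number of paths = 99320

Total paths from (0, 0) to (11, 9): C(20, 11) = 167960. Paths through (9, 7): (paths (0, 0) → (9, 7)) × (paths (9, 7) → (11, 9)) = C(16, 9) · C(4, 2) = 11440 · 6 = 68640. Avoidance count = 167960 − 68640 = 99320.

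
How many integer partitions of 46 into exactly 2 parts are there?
p(46, 2 parts) = 23

Partitions of n into exactly k parts are in bijection with partitions of n − k into at most k parts (subtract 1 from each part). So p(46, exactly 2) = p(44, parts ≤ 2). Computing via the recurrence p(m, j) = p(m, j−1) + p(m−j, j) gives 23.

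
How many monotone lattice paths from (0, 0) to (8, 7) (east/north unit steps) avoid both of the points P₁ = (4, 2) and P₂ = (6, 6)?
Number of paths = 2448

Inclusion–exclusion. Total paths: C(15, 8) = 6435. Through P₁: C(6, 4)·C(9, 4) = 1890. Through P₂: C(12, 6)·C(3, 2) = 2772. Since P₁ is strictly southwest of P₂, a monotone path through both must visit P₁ then P₂; paths through both = C(6, 4)·C(6, 2)·C(3, 2) = 675. Avoid both = 6435 − 1890 − 2772 + 675 = 2448.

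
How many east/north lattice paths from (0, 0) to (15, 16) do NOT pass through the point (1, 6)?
Number of paths = 286811403

Total paths from (0, 0) to (15, 16): C(31, 15) = 300540195. Paths through (1, 6): (paths (0, 0) → (1, 6)) × (paths (1, 6) → (15, 16)) = C(7, 1) · C(24, 14) = 7 · 1961256 = 13728792. Avoidance count = 300540195 − 13728792 = 286811403.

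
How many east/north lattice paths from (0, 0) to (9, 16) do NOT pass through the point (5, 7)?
Number of paths = 1476695

Total paths from (0, 0) to (9, 16): C(25, 9) = 2042975. Paths through (5, 7): (paths (0, 0) → (5, 7)) × (paths (5, 7) → (9, 16)) = C(12, 5) · C(13, 4) = 792 · 715 = 566280. Avoidance count = 2042975 − 566280 = 1476695.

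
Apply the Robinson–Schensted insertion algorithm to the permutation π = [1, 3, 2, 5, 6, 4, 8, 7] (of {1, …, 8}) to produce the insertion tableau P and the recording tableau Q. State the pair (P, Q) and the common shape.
P = [1, 2, 4, 6, 7] / [3, 5, 8];  Q = [1, 2, 4, 5, 7] / [3, 6, 8];  common shape = (5, 3)

Row-insert the values π_1, π_2, … into P one at a time, bumping the leftmost entry strictly greater than the inserted value down to the next row. The recording tableau Q records, in position (i, j), the step at which that cell was added to P.
  Insert 1 (step 1): P = [1];  Q = [1]
  Insert 3 (step 2): P = [1, 3];  Q = [1, 2]
  Insert 2 (step 3): P = [1, 2] / [3];  Q = [1, 2] / [3]
  Insert 5 (step 4): P = [1, 2, 5] / [3];  Q = [1, 2, 4] / [3]
  Insert 6 (step 5): P = [1, 2, 5, 6] / [3];  Q = [1, 2, 4, 5] / [3]
  Insert 4 (step 6): P = [1, 2, 4, 6] / [3, 5];  Q = [1, 2, 4, 5] / [3, 6]
  Insert 8 (step 7): P = [1, 2, 4, 6, 8] / [3, 5];  Q = [1, 2, 4, 5, 7] / [3, 6]
  Insert 7 (step 8): P = [1, 2, 4, 6, 7] / [3, 5, 8];  Q = [1, 2, 4, 5, 7] / [3, 6, 8]
Final shape: (5, 3).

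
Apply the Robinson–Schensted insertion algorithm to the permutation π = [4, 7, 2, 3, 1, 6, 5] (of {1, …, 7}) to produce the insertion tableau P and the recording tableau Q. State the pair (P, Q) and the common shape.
P = [1, 3, 5] / [2, 6] / [4, 7];  Q = [1, 2, 6] / [3, 4] / [5, 7];  common shape = (3, 2, 2)

Row-insert the values π_1, π_2, … into P one at a time, bumping the leftmost entry strictly greater than the inserted value down to the next row. The recording tableau Q records, in position (i, j), the step at which that cell was added to P.
  Insert 4 (step 1): P = [4];  Q = [1]
  Insert 7 (step 2): P = [4, 7];  Q = [1, 2]
  Insert 2 (step 3): P = [2, 7] / [4];  Q = [1, 2] / [3]
  Insert 3 (step 4): P = [2, 3] / [4, 7];  Q = [1, 2] / [3, 4]
  Insert 1 (step 5): P = [1, 3] / [2, 7] / [4];  Q = [1, 2] / [3, 4] / [5]
  Insert 6 (step 6): P = [1, 3, 6] / [2, 7] / [4];  Q = [1, 2, 6] / [3, 4] / [5]
  Insert 5 (step 7): P = [1, 3, 5] / [2, 6] / [4, 7];  Q = [1, 2, 6] / [3, 4] / [5, 7]
Final shape: (3, 2, 2).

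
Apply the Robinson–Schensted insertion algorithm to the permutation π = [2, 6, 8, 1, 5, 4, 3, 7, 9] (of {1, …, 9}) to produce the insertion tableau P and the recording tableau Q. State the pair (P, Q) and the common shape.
P = [1, 3, 7, 9] / [2, 4, 8] / [5] / [6];  Q = [1, 2, 3, 9] / [4, 5, 8] / [6] / [7];  common shape = (4, 3, 1, 1)

Row-insert the values π_1, π_2, … into P one at a time, bumping the leftmost entry strictly greater than the inserted value down to the next row. The recording tableau Q records, in position (i, j), the step at which that cell was added to P.
  Insert 2 (step 1): P = [2];  Q = [1]
  Insert 6 (step 2): P = [2, 6];  Q = [1, 2]
  Insert 8 (step 3): P = [2, 6, 8];  Q = [1, 2, 3]
  Insert 1 (step 4): P = [1, 6, 8] / [2];  Q = [1, 2, 3] / [4]
  Insert 5 (step 5): P = [1, 5, 8] / [2, 6];  Q = [1, 2, 3] / [4, 5]
  Insert 4 (step 6): P = [1, 4, 8] / [2, 5] / [6];  Q = [1, 2, 3] / [4, 5] / [6]
  Insert 3 (step 7): P = [1, 3, 8] / [2, 4] / [5] / [6];  Q = [1, 2, 3] / [4, 5] / [6] / [7]
  Insert 7 (step 8): P = [1, 3, 7] / [2, 4, 8] / [5] / [6];  Q = [1, 2, 3] / [4, 5, 8] / [6] / [7]
  Insert 9 (step 9): P = [1, 3, 7, 9] / [2, 4, 8] / [5] / [6];  Q = [1, 2, 3, 9] / [4, 5, 8] / [6] / [7]
Final shape: (4, 3, 1, 1).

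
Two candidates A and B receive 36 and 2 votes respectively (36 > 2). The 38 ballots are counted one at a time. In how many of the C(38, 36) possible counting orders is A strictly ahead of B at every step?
Strict-lead orderings = 629

Total orderings of the 38 votes with 36 for A: C(38, 36) = 703. By the Bertrand ballot formula (Cycle Lemma / reflection principle), the number of orderings in which A is strictly ahead of B throughout is (p − q)/(p + q) · C(p + q, p) = (36 − 2)/(36 + 2) · 703 = 629.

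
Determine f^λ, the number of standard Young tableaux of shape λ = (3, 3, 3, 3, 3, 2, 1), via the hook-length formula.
# SYT of shape (3, 3, 3, 3, 3, 2, 1) = 466752

Hook-length formula: f^λ = n! / Π hook(c), product over all cells c of the Young diagram. For λ = (3, 3, 3, 3, 3, 2, 1), n = 18 boxes. Hook lengths by row (left-to-right, top-to-bottom): [9, 7, 5]; [8, 6, 4]; [7, 5, 3]; [6, 4, 2]; [5, 3, 1]; [3, 1]; [1]. Product of hooks = 13716864000. So f^λ = 18! / 13716864000 = 6402373705728000 / 13716864000 = 466752.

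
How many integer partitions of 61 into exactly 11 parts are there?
p(61, 11 parts) = 80215

Partitions of n into exactly k parts are in bijection with partitions of n − k into at most k parts (subtract 1 from each part). So p(61, exactly 11) = p(50, parts ≤ 11). Computing via the recurrence p(m, j) = p(m, j−1) + p(m−j, j) gives 80215.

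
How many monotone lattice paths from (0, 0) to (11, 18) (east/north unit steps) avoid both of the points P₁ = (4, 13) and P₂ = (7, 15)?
Number of paths = 27576290

Inclusion–exclusion. Total paths: C(29, 11) = 34597290. Through P₁: C(17, 4)·C(12, 7) = 1884960. Through P₂: C(22, 7)·C(7, 4) = 5969040. Since P₁ is strictly southwest of P₂, a monotone path through both must visit P₁ then P₂; paths through both = C(17, 4)·C(5, 3)·C(7, 4) = 833000. Avoid both = 34597290 − 1884960 − 5969040 + 833000 = 27576290.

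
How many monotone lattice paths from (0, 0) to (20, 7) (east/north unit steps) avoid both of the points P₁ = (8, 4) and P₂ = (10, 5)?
Number of paths = 562617

Inclusion–exclusion. Total paths: C(27, 20) = 888030. Through P₁: C(12, 8)·C(15, 12) = 225225. Through P₂: C(15, 10)·C(12, 10) = 198198. Since P₁ is strictly southwest of P₂, a monotone path through both must visit P₁ then P₂; paths through both = C(12, 8)·C(3, 2)·C(12, 10) = 98010. Avoid both = 888030 − 225225 − 198198 + 98010 = 562617.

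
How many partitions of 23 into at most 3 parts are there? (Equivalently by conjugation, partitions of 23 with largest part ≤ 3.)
p(23, parts ≤ 3) = 56

Use the recurrence p(n, m) = p(n, m−1) + p(n−m, m): either the largest part is < m (count p(n, m−1)) or the largest part is exactly m (remove one copy of m, count p(n−m, m)). With p(0, ·) = 1 this gives p(23, parts ≤ 3) = 56. (By conjugating Young diagrams, this also counts partitions of 23 into at most 3 parts.)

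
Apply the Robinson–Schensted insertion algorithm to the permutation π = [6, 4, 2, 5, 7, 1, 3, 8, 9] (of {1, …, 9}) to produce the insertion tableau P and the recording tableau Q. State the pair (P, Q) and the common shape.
P = [1, 3, 7, 8, 9] / [2, 5] / [4] / [6];  Q = [1, 4, 5, 8, 9] / [2, 7] / [3] / [6];  common shape = (5, 2, 1, 1)

Row-insert the values π_1, π_2, … into P one at a time, bumping the leftmost entry strictly greater than the inserted value down to the next row. The recording tableau Q records, in position (i, j), the step at which that cell was added to P.
  Insert 6 (step 1): P = [6];  Q = [1]
  Insert 4 (step 2): P = [4] / [6];  Q = [1] / [2]
  Insert 2 (step 3): P = [2] / [4] / [6];  Q = [1] / [2] / [3]
  Insert 5 (step 4): P = [2, 5] / [4] / [6];  Q = [1, 4] / [2] / [3]
  Insert 7 (step 5): P = [2, 5, 7] / [4] / [6];  Q = [1, 4, 5] / [2] / [3]
  Insert 1 (step 6): P = [1, 5, 7] / [2] / [4] / [6];  Q = [1, 4, 5] / [2] / [3] / [6]
  Insert 3 (step 7): P = [1, 3, 7] / [2, 5] / [4] / [6];  Q = [1, 4, 5] / [2, 7] / [3] / [6]
  Insert 8 (step 8): P = [1, 3, 7, 8] / [2, 5] / [4] / [6];  Q = [1, 4, 5, 8] / [2, 7] / [3] / [6]
  Insert 9 (step 9): P = [1, 3, 7, 8, 9] / [2, 5] / [4] / [6];  Q = [1, 4, 5, 8, 9] / [2, 7] / [3] / [6]
Final shape: (5, 2, 1, 1).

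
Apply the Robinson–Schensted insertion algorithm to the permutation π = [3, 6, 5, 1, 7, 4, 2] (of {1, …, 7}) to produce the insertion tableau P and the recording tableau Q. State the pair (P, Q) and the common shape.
P = [1, 2, 7] / [3, 4] / [5] / [6];  Q = [1, 2, 5] / [3, 6] / [4] / [7];  common shape = (3, 2, 1, 1)

Row-insert the values π_1, π_2, … into P one at a time, bumping the leftmost entry strictly greater than the inserted value down to the next row. The recording tableau Q records, in position (i, j), the step at which that cell was added to P.
  Insert 3 (step 1): P = [3];  Q = [1]
  Insert 6 (step 2): P = [3, 6];  Q = [1, 2]
  Insert 5 (step 3): P = [3, 5] / [6];  Q = [1, 2] / [3]
  Insert 1 (step 4): P = [1, 5] / [3] / [6];  Q = [1, 2] / [3] / [4]
  Insert 7 (step 5): P = [1, 5, 7] / [3] / [6];  Q = [1, 2, 5] / [3] / [4]
  Insert 4 (step 6): P = [1, 4, 7] / [3, 5] / [6];  Q = [1, 2, 5] / [3, 6] / [4]
  Insert 2 (step 7): P = [1, 2, 7] / [3, 4] / [5] / [6];  Q = [1, 2, 5] / [3, 6] / [4] / [7]
Final shape: (3, 2, 1, 1).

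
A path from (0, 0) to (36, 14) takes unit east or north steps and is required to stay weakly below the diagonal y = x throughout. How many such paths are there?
Number of paths = 582985137700

By the reflection principle (André's argument), the number of monotone paths to (36, 14) with n ≤ m that never go above y = x is C(50, 36) − C(50, 37) = 937845656300 − 354860518600 = 582985137700.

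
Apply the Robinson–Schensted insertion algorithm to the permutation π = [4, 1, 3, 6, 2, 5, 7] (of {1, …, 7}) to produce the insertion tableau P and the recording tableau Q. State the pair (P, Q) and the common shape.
P = [1, 2, 5, 7] / [3, 6] / [4];  Q = [1, 3, 4, 7] / [2, 6] / [5];  common shape = (4, 2, 1)

Row-insert the values π_1, π_2, … into P one at a time, bumping the leftmost entry strictly greater than the inserted value down to the next row. The recording tableau Q records, in position (i, j), the step at which that cell was added to P.
  Insert 4 (step 1): P = [4];  Q = [1]
  Insert 1 (step 2): P = [1] / [4];  Q = [1] / [2]
  Insert 3 (step 3): P = [1, 3] / [4];  Q = [1, 3] / [2]
  Insert 6 (step 4): P = [1, 3, 6] / [4];  Q = [1, 3, 4] / [2]
  Insert 2 (step 5): P = [1, 2, 6] / [3] / [4];  Q = [1, 3, 4] / [2] / [5]
  Insert 5 (step 6): P = [1, 2, 5] / [3, 6] / [4];  Q = [1, 3, 4] / [2, 6] / [5]
  Insert 7 (step 7): P = [1, 2, 5, 7] / [3, 6] / [4];  Q = [1, 3, 4, 7] / [2, 6] / [5]
Final shape: (4, 2, 1).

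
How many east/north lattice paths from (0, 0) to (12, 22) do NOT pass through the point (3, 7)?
Number of paths = 391453560

Total paths from (0, 0) to (12, 22): C(34, 12) = 548354040. Paths through (3, 7): (paths (0, 0) → (3, 7)) × (paths (3, 7) → (12, 22)) = C(10, 3) · C(24, 9) = 120 · 1307504 = 156900480. Avoidance count = 548354040 − 156900480 = 391453560.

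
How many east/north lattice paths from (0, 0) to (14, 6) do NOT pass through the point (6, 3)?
Number of paths = 24900

Total paths from (0, 0) to (14, 6): C(20, 14) = 38760. Paths through (6, 3): (paths (0, 0) → (6, 3)) × (paths (6, 3) → (14, 6)) = C(9, 6) · C(11, 8) = 84 · 165 = 13860. Avoidance count = 38760 − 13860 = 24900.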